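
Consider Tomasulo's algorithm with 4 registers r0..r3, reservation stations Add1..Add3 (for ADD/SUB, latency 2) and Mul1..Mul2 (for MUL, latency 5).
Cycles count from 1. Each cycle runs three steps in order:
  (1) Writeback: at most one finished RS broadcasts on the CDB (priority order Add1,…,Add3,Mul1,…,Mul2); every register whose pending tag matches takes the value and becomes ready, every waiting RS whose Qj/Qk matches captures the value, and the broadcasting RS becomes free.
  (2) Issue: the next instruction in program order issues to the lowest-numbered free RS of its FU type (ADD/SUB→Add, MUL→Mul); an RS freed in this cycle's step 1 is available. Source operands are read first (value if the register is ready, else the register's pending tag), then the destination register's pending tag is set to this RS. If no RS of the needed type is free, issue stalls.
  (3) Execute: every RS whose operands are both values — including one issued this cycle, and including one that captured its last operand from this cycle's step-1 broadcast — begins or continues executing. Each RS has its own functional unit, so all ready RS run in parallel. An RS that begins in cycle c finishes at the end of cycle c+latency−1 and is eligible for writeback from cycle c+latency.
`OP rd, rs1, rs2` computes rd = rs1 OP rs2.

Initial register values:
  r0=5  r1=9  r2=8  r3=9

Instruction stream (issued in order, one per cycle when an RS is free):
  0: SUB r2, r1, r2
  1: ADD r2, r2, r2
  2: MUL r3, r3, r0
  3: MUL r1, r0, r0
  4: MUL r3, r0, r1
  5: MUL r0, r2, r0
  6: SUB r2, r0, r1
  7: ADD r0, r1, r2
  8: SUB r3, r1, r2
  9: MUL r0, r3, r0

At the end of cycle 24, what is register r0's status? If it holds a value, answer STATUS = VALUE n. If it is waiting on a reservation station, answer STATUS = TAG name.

STATUS = TAG Mul1

c1: issue SUB r2<-Add1 | r0:5,r1:9,r2:Add1,r3:9
c2: issue ADD r2<-Add2 | r0:5,r1:9,r2:Add2,r3:9
c3: CDB Add1=1; issue MUL r3<-Mul1 | r0:5,r1:9,r2:Add2,r3:Mul1
c4: issue MUL r1<-Mul2 | r0:5,r1:Mul2,r2:Add2,r3:Mul1
c5: CDB Add2=2; stall | r0:5,r1:Mul2,r2:2,r3:Mul1
c6: stall | r0:5,r1:Mul2,r2:2,r3:Mul1
c7: stall | r0:5,r1:Mul2,r2:2,r3:Mul1
c8: CDB Mul1=45; issue MUL r3<-Mul1 | r0:5,r1:Mul2,r2:2,r3:Mul1
c9: CDB Mul2=25; issue MUL r0<-Mul2 | r0:Mul2,r1:25,r2:2,r3:Mul1
c10: issue SUB r2<-Add1 | r0:Mul2,r1:25,r2:Add1,r3:Mul1
c11: issue ADD r0<-Add2 | r0:Add2,r1:25,r2:Add1,r3:Mul1
c12: issue SUB r3<-Add3 | r0:Add2,r1:25,r2:Add1,r3:Add3
c13: stall | r0:Add2,r1:25,r2:Add1,r3:Add3
c14: CDB Mul1=125; issue MUL r0<-Mul1 | r0:Mul1,r1:25,r2:Add1,r3:Add3
c15: CDB Mul2=10 | r0:Mul1,r1:25,r2:Add1,r3:Add3
c16: - | r0:Mul1,r1:25,r2:Add1,r3:Add3
c17: CDB Add1=-15 | r0:Mul1,r1:25,r2:-15,r3:Add3
c18: - | r0:Mul1,r1:25,r2:-15,r3:Add3
c19: CDB Add2=10 | r0:Mul1,r1:25,r2:-15,r3:Add3
c20: CDB Add3=40 | r0:Mul1,r1:25,r2:-15,r3:40
c21: - | r0:Mul1,r1:25,r2:-15,r3:40
c22: - | r0:Mul1,r1:25,r2:-15,r3:40
c23: - | r0:Mul1,r1:25,r2:-15,r3:40
c24: - | r0:Mul1,r1:25,r2:-15,r3:40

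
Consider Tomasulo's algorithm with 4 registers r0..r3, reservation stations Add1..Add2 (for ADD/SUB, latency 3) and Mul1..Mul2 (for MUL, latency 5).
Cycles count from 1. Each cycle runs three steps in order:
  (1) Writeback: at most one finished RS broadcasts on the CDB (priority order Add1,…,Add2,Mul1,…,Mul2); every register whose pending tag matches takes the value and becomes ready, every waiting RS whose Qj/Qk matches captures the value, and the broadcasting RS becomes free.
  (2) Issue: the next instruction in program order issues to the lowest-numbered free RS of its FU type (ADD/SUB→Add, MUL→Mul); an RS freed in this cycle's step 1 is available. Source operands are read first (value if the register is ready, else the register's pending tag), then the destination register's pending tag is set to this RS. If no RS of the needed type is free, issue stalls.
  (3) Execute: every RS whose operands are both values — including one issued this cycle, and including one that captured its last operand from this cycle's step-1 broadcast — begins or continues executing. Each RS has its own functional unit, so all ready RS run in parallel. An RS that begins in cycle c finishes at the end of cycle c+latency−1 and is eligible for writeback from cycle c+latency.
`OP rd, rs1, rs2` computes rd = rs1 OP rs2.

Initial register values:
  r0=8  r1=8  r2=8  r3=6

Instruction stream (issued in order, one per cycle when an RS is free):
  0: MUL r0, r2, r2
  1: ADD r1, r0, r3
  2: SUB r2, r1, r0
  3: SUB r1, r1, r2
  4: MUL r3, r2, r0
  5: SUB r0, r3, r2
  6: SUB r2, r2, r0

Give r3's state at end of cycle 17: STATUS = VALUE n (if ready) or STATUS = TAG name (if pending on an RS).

STATUS = VALUE 384

cycle 1: issue MUL r0<-Mul1 // r0:Mul1,r1:8,r2:8,r3:6
cycle 2: issue ADD r1<-Add1 // r0:Mul1,r1:Add1,r2:8,r3:6
cycle 3: issue SUB r2<-Add2 // r0:Mul1,r1:Add1,r2:Add2,r3:6
cycle 4: stall // r0:Mul1,r1:Add1,r2:Add2,r3:6
cycle 5: stall // r0:Mul1,r1:Add1,r2:Add2,r3:6
cycle 6: CDB Mul1=64; stall // r0:64,r1:Add1,r2:Add2,r3:6
cycle 7: stall // r0:64,r1:Add1,r2:Add2,r3:6
cycle 8: stall // r0:64,r1:Add1,r2:Add2,r3:6
cycle 9: CDB Add1=70; issue SUB r1<-Add1 // r0:64,r1:Add1,r2:Add2,r3:6
cycle 10: issue MUL r3<-Mul1 // r0:64,r1:Add1,r2:Add2,r3:Mul1
cycle 11: stall // r0:64,r1:Add1,r2:Add2,r3:Mul1
cycle 12: CDB Add2=6; issue SUB r0<-Add2 // r0:Add2,r1:Add1,r2:6,r3:Mul1
cycle 13: stall // r0:Add2,r1:Add1,r2:6,r3:Mul1
cycle 14: stall // r0:Add2,r1:Add1,r2:6,r3:Mul1
cycle 15: CDB Add1=64; issue SUB r2<-Add1 // r0:Add2,r1:64,r2:Add1,r3:Mul1
cycle 16: - // r0:Add2,r1:64,r2:Add1,r3:Mul1
cycle 17: CDB Mul1=384 // r0:Add2,r1:64,r2:Add1,r3:384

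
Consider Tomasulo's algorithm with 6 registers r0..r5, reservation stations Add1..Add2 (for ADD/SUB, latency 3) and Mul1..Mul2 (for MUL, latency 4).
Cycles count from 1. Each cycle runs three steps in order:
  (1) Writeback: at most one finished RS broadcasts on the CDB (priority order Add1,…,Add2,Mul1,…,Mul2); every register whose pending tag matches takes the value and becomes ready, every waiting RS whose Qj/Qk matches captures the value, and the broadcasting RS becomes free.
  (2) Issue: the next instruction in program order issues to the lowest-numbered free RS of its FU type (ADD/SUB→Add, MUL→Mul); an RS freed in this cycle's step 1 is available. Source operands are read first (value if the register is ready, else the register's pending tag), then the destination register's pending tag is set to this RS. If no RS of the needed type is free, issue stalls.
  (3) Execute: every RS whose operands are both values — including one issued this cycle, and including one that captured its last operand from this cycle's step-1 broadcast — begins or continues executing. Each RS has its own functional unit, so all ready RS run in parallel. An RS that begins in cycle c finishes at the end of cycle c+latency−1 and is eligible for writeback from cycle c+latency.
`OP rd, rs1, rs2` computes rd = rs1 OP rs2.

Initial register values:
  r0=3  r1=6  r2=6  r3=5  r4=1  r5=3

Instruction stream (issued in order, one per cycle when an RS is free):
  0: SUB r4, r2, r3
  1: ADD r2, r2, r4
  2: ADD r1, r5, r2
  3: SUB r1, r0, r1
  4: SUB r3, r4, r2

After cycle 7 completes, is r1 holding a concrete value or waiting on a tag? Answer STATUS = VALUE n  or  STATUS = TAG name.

STATUS = TAG Add2

cycle 1: issue SUB r4<-Add1 // r0:3,r1:6,r2:6,r3:5,r4:Add1,r5:3
cycle 2: issue ADD r2<-Add2 // r0:3,r1:6,r2:Add2,r3:5,r4:Add1,r5:3
cycle 3: stall // r0:3,r1:6,r2:Add2,r3:5,r4:Add1,r5:3
cycle 4: CDB Add1=1; issue ADD r1<-Add1 // r0:3,r1:Add1,r2:Add2,r3:5,r4:1,r5:3
cycle 5: stall // r0:3,r1:Add1,r2:Add2,r3:5,r4:1,r5:3
cycle 6: stall // r0:3,r1:Add1,r2:Add2,r3:5,r4:1,r5:3
cycle 7: CDB Add2=7; issue SUB r1<-Add2 // r0:3,r1:Add2,r2:7,r3:5,r4:1,r5:3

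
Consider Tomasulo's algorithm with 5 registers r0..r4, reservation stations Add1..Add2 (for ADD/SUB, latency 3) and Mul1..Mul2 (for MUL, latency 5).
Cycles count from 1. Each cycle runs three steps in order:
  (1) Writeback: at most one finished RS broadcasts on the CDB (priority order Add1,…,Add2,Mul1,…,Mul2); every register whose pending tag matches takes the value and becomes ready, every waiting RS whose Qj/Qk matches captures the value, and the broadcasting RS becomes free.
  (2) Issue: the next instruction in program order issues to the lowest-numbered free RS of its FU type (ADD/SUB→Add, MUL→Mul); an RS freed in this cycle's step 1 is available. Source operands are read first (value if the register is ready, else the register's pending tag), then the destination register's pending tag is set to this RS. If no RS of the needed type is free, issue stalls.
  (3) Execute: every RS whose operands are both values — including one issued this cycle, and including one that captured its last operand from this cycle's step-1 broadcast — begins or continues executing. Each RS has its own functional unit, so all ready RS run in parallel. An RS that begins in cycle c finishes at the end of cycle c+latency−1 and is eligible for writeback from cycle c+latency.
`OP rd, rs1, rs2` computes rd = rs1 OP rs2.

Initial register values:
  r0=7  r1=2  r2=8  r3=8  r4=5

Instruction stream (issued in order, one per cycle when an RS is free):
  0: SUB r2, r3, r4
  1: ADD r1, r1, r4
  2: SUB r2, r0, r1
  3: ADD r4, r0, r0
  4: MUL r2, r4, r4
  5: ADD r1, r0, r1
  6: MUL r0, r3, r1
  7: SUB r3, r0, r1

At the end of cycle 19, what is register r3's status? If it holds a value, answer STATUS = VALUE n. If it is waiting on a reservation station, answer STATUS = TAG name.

cycle 1: issue SUB r2<-Add1 // r0:7,r1:2,r2:Add1,r3:8,r4:5
cycle 2: issue ADD r1<-Add2 // r0:7,r1:Add2,r2:Add1,r3:8,r4:5
cycle 3: stall // r0:7,r1:Add2,r2:Add1,r3:8,r4:5
cycle 4: CDB Add1=3; issue SUB r2<-Add1 // r0:7,r1:Add2,r2:Add1,r3:8,r4:5
cycle 5: CDB Add2=7; issue ADD r4<-Add2 // r0:7,r1:7,r2:Add1,r3:8,r4:Add2
cycle 6: issue MUL r2<-Mul1 // r0:7,r1:7,r2:Mul1,r3:8,r4:Add2
cycle 7: stall // r0:7,r1:7,r2:Mul1,r3:8,r4:Add2
cycle 8: CDB Add1=0; issue ADD r1<-Add1 // r0:7,r1:Add1,r2:Mul1,r3:8,r4:Add2
cycle 9: CDB Add2=14; issue MUL r0<-Mul2 // r0:Mul2,r1:Add1,r2:Mul1,r3:8,r4:14
cycle 10: issue SUB r3<-Add2 // r0:Mul2,r1:Add1,r2:Mul1,r3:Add2,r4:14
cycle 11: CDB Add1=14 // r0:Mul2,r1:14,r2:Mul1,r3:Add2,r4:14
cycle 12: - // r0:Mul2,r1:14,r2:Mul1,r3:Add2,r4:14
cycle 13: - // r0:Mul2,r1:14,r2:Mul1,r3:Add2,r4:14
cycle 14: CDB Mul1=196 // r0:Mul2,r1:14,r2:196,r3:Add2,r4:14
cycle 15: - // r0:Mul2,r1:14,r2:196,r3:Add2,r4:14
cycle 16: CDB Mul2=112 // r0:112,r1:14,r2:196,r3:Add2,r4:14
cycle 17: - // r0:112,r1:14,r2:196,r3:Add2,r4:14
cycle 18: - // r0:112,r1:14,r2:196,r3:Add2,r4:14
cycle 19: CDB Add2=98 // r0:112,r1:14,r2:196,r3:98,r4:14

STATUS = VALUE 98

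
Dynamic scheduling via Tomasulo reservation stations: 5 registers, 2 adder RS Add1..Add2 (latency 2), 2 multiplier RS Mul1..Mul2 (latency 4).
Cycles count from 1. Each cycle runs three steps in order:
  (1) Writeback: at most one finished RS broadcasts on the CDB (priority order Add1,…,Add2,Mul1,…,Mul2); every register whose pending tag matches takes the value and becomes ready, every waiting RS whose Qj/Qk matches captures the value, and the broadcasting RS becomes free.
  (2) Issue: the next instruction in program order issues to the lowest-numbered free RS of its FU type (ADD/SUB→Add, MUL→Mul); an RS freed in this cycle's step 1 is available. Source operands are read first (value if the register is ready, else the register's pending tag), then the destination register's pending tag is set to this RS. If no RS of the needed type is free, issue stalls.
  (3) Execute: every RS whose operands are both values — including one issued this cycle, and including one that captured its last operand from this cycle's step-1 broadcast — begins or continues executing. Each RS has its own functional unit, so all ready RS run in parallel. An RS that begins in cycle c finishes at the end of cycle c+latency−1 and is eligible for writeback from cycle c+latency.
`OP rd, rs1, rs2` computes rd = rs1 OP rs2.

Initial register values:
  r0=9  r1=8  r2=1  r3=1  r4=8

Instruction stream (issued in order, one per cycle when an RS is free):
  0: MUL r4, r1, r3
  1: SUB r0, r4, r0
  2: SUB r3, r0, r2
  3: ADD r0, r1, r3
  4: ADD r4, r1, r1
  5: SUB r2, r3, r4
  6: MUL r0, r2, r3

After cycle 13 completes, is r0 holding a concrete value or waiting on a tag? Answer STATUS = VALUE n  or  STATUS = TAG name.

c1: issue MUL r4<-Mul1 | r0:9,r1:8,r2:1,r3:1,r4:Mul1
c2: issue SUB r0<-Add1 | r0:Add1,r1:8,r2:1,r3:1,r4:Mul1
c3: issue SUB r3<-Add2 | r0:Add1,r1:8,r2:1,r3:Add2,r4:Mul1
c4: stall | r0:Add1,r1:8,r2:1,r3:Add2,r4:Mul1
c5: CDB Mul1=8; stall | r0:Add1,r1:8,r2:1,r3:Add2,r4:8
c6: stall | r0:Add1,r1:8,r2:1,r3:Add2,r4:8
c7: CDB Add1=-1; issue ADD r0<-Add1 | r0:Add1,r1:8,r2:1,r3:Add2,r4:8
c8: stall | r0:Add1,r1:8,r2:1,r3:Add2,r4:8
c9: CDB Add2=-2; issue ADD r4<-Add2 | r0:Add1,r1:8,r2:1,r3:-2,r4:Add2
c10: stall | r0:Add1,r1:8,r2:1,r3:-2,r4:Add2
c11: CDB Add1=6; issue SUB r2<-Add1 | r0:6,r1:8,r2:Add1,r3:-2,r4:Add2
c12: CDB Add2=16; issue MUL r0<-Mul1 | r0:Mul1,r1:8,r2:Add1,r3:-2,r4:16
c13: - | r0:Mul1,r1:8,r2:Add1,r3:-2,r4:16

STATUS = TAG Mul1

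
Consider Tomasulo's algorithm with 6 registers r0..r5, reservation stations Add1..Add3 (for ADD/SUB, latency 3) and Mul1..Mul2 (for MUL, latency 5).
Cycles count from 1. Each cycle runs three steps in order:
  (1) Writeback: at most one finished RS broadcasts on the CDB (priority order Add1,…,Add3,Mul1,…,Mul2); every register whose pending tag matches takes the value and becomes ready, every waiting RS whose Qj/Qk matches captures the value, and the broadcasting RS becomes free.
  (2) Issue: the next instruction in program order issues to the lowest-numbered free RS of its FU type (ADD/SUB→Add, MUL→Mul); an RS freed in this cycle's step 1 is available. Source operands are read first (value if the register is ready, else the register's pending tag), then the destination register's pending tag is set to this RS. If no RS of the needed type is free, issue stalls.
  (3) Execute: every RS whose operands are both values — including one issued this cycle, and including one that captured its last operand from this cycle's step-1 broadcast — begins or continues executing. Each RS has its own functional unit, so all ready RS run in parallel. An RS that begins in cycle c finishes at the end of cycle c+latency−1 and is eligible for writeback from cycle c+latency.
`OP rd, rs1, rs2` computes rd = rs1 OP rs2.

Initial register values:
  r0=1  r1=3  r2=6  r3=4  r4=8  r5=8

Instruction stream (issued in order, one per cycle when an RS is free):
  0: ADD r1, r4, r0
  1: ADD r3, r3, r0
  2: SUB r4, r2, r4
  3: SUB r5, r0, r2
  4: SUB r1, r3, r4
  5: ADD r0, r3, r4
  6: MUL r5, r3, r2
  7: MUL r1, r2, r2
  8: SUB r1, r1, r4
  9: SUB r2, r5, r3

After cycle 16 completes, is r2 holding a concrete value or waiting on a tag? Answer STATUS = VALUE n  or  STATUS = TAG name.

c1: issue ADD r1<-Add1 | r0:1,r1:Add1,r2:6,r3:4,r4:8,r5:8
c2: issue ADD r3<-Add2 | r0:1,r1:Add1,r2:6,r3:Add2,r4:8,r5:8
c3: issue SUB r4<-Add3 | r0:1,r1:Add1,r2:6,r3:Add2,r4:Add3,r5:8
c4: CDB Add1=9; issue SUB r5<-Add1 | r0:1,r1:9,r2:6,r3:Add2,r4:Add3,r5:Add1
c5: CDB Add2=5; issue SUB r1<-Add2 | r0:1,r1:Add2,r2:6,r3:5,r4:Add3,r5:Add1
c6: CDB Add3=-2; issue ADD r0<-Add3 | r0:Add3,r1:Add2,r2:6,r3:5,r4:-2,r5:Add1
c7: CDB Add1=-5; issue MUL r5<-Mul1 | r0:Add3,r1:Add2,r2:6,r3:5,r4:-2,r5:Mul1
c8: issue MUL r1<-Mul2 | r0:Add3,r1:Mul2,r2:6,r3:5,r4:-2,r5:Mul1
c9: CDB Add2=7; issue SUB r1<-Add1 | r0:Add3,r1:Add1,r2:6,r3:5,r4:-2,r5:Mul1
c10: CDB Add3=3; issue SUB r2<-Add2 | r0:3,r1:Add1,r2:Add2,r3:5,r4:-2,r5:Mul1
c11: - | r0:3,r1:Add1,r2:Add2,r3:5,r4:-2,r5:Mul1
c12: CDB Mul1=30 | r0:3,r1:Add1,r2:Add2,r3:5,r4:-2,r5:30
c13: CDB Mul2=36 | r0:3,r1:Add1,r2:Add2,r3:5,r4:-2,r5:30
c14: - | r0:3,r1:Add1,r2:Add2,r3:5,r4:-2,r5:30
c15: CDB Add2=25 | r0:3,r1:Add1,r2:25,r3:5,r4:-2,r5:30
c16: CDB Add1=38 | r0:3,r1:38,r2:25,r3:5,r4:-2,r5:30

STATUS = VALUE 25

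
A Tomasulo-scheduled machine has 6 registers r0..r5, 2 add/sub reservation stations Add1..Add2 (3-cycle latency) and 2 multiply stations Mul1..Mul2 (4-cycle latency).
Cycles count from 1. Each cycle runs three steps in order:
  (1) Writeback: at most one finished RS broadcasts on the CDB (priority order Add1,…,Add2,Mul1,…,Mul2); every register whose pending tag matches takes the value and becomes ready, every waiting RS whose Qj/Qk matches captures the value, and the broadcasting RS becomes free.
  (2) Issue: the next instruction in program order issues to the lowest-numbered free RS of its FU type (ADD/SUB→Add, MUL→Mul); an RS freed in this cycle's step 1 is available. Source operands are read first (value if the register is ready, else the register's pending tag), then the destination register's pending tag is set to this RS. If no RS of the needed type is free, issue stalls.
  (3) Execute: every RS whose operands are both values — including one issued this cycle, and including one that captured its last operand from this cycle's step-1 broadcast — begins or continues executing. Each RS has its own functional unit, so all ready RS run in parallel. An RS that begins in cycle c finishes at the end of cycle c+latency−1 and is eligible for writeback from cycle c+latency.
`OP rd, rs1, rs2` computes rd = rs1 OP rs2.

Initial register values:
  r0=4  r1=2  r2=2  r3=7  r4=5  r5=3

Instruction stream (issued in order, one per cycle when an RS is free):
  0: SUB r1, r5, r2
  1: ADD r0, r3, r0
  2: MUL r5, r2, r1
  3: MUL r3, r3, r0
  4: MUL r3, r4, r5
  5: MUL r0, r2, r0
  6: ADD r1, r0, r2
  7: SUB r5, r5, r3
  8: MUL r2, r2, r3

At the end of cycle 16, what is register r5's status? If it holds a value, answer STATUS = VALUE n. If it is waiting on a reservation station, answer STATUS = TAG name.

STATUS = VALUE -8

c1: issue SUB r1<-Add1 | r0:4,r1:Add1,r2:2,r3:7,r4:5,r5:3
c2: issue ADD r0<-Add2 | r0:Add2,r1:Add1,r2:2,r3:7,r4:5,r5:3
c3: issue MUL r5<-Mul1 | r0:Add2,r1:Add1,r2:2,r3:7,r4:5,r5:Mul1
c4: CDB Add1=1; issue MUL r3<-Mul2 | r0:Add2,r1:1,r2:2,r3:Mul2,r4:5,r5:Mul1
c5: CDB Add2=11; stall | r0:11,r1:1,r2:2,r3:Mul2,r4:5,r5:Mul1
c6: stall | r0:11,r1:1,r2:2,r3:Mul2,r4:5,r5:Mul1
c7: stall | r0:11,r1:1,r2:2,r3:Mul2,r4:5,r5:Mul1
c8: CDB Mul1=2; issue MUL r3<-Mul1 | r0:11,r1:1,r2:2,r3:Mul1,r4:5,r5:2
c9: CDB Mul2=77; issue MUL r0<-Mul2 | r0:Mul2,r1:1,r2:2,r3:Mul1,r4:5,r5:2
c10: issue ADD r1<-Add1 | r0:Mul2,r1:Add1,r2:2,r3:Mul1,r4:5,r5:2
c11: issue SUB r5<-Add2 | r0:Mul2,r1:Add1,r2:2,r3:Mul1,r4:5,r5:Add2
c12: CDB Mul1=10; issue MUL r2<-Mul1 | r0:Mul2,r1:Add1,r2:Mul1,r3:10,r4:5,r5:Add2
c13: CDB Mul2=22 | r0:22,r1:Add1,r2:Mul1,r3:10,r4:5,r5:Add2
c14: - | r0:22,r1:Add1,r2:Mul1,r3:10,r4:5,r5:Add2
c15: CDB Add2=-8 | r0:22,r1:Add1,r2:Mul1,r3:10,r4:5,r5:-8
c16: CDB Add1=24 | r0:22,r1:24,r2:Mul1,r3:10,r4:5,r5:-8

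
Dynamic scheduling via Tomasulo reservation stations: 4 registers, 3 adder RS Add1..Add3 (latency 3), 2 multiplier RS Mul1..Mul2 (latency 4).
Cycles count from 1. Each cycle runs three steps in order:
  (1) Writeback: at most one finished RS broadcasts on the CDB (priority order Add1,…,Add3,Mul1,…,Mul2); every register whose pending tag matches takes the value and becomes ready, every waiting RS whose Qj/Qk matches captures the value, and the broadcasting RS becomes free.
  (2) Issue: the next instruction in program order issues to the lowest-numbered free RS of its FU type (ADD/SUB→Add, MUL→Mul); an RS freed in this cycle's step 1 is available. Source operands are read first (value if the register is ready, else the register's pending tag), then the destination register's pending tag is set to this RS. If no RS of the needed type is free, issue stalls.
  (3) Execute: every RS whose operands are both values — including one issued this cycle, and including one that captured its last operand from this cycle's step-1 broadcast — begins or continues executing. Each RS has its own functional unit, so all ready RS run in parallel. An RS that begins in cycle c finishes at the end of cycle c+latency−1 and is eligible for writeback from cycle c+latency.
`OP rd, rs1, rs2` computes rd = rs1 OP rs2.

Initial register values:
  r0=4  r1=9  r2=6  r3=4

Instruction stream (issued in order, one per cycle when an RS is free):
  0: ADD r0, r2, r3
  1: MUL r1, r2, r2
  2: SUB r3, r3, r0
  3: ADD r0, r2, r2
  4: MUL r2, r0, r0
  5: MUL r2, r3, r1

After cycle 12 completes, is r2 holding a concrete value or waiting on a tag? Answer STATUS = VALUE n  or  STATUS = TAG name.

STATUS = VALUE -216

cycle 1: issue ADD r0<-Add1 // r0:Add1,r1:9,r2:6,r3:4
cycle 2: issue MUL r1<-Mul1 // r0:Add1,r1:Mul1,r2:6,r3:4
cycle 3: issue SUB r3<-Add2 // r0:Add1,r1:Mul1,r2:6,r3:Add2
cycle 4: CDB Add1=10; issue ADD r0<-Add1 // r0:Add1,r1:Mul1,r2:6,r3:Add2
cycle 5: issue MUL r2<-Mul2 // r0:Add1,r1:Mul1,r2:Mul2,r3:Add2
cycle 6: CDB Mul1=36; issue MUL r2<-Mul1 // r0:Add1,r1:36,r2:Mul1,r3:Add2
cycle 7: CDB Add1=12 // r0:12,r1:36,r2:Mul1,r3:Add2
cycle 8: CDB Add2=-6 // r0:12,r1:36,r2:Mul1,r3:-6
cycle 9: - // r0:12,r1:36,r2:Mul1,r3:-6
cycle 10: - // r0:12,r1:36,r2:Mul1,r3:-6
cycle 11: CDB Mul2=144 // r0:12,r1:36,r2:Mul1,r3:-6
cycle 12: CDB Mul1=-216 // r0:12,r1:36,r2:-216,r3:-6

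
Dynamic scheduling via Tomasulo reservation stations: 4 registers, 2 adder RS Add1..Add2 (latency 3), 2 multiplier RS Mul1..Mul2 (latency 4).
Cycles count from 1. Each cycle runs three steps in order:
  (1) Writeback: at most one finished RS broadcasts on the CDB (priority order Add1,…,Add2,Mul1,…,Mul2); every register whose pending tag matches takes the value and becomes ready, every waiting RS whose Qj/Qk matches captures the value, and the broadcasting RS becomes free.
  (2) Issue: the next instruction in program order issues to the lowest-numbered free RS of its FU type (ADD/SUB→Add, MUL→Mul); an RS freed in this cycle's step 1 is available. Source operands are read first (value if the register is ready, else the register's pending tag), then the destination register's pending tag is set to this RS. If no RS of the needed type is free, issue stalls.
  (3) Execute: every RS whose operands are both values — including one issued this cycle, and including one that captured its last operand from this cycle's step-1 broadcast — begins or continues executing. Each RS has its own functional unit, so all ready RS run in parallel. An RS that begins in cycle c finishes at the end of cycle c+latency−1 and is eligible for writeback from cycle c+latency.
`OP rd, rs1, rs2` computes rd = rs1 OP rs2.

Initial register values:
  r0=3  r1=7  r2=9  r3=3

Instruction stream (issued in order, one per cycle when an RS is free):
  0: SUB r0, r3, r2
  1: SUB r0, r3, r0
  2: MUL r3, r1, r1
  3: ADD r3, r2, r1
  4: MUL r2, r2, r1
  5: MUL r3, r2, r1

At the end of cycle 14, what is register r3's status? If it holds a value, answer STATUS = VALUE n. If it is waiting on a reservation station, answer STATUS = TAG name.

STATUS = VALUE 441

  c1: issue SUB r0<-Add1  regs: r0:Add1,r1:7,r2:9,r3:3
  c2: issue SUB r0<-Add2  regs: r0:Add2,r1:7,r2:9,r3:3
  c3: issue MUL r3<-Mul1  regs: r0:Add2,r1:7,r2:9,r3:Mul1
  c4: CDB Add1=-6; issue ADD r3<-Add1  regs: r0:Add2,r1:7,r2:9,r3:Add1
  c5: issue MUL r2<-Mul2  regs: r0:Add2,r1:7,r2:Mul2,r3:Add1
  c6: stall  regs: r0:Add2,r1:7,r2:Mul2,r3:Add1
  c7: CDB Add1=16; stall  regs: r0:Add2,r1:7,r2:Mul2,r3:16
  c8: CDB Add2=9; stall  regs: r0:9,r1:7,r2:Mul2,r3:16
  c9: CDB Mul1=49; issue MUL r3<-Mul1  regs: r0:9,r1:7,r2:Mul2,r3:Mul1
  c10: CDB Mul2=63  regs: r0:9,r1:7,r2:63,r3:Mul1
  c11: -  regs: r0:9,r1:7,r2:63,r3:Mul1
  c12: -  regs: r0:9,r1:7,r2:63,r3:Mul1
  c13: -  regs: r0:9,r1:7,r2:63,r3:Mul1
  c14: CDB Mul1=441  regs: r0:9,r1:7,r2:63,r3:441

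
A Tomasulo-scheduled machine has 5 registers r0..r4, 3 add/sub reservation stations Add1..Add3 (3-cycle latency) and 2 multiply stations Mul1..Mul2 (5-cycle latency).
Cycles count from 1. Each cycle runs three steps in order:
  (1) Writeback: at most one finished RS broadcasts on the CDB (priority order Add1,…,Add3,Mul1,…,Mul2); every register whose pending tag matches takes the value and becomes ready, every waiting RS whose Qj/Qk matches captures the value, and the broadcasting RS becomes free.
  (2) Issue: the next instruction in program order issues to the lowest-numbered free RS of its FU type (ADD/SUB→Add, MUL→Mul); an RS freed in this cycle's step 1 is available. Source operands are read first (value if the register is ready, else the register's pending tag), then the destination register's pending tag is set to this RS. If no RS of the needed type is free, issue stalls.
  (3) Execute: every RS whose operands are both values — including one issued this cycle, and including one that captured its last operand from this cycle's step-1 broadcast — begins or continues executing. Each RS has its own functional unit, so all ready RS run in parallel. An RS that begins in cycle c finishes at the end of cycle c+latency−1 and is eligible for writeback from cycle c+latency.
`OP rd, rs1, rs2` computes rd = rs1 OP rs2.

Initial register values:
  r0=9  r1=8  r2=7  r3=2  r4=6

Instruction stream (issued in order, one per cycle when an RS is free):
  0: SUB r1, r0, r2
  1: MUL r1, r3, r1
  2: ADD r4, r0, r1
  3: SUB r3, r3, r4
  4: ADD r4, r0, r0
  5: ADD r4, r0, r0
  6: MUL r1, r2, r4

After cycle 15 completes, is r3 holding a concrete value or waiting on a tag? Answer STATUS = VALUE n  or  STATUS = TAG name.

  c1: issue SUB r1<-Add1  regs: r0:9,r1:Add1,r2:7,r3:2,r4:6
  c2: issue MUL r1<-Mul1  regs: r0:9,r1:Mul1,r2:7,r3:2,r4:6
  c3: issue ADD r4<-Add2  regs: r0:9,r1:Mul1,r2:7,r3:2,r4:Add2
  c4: CDB Add1=2; issue SUB r3<-Add1  regs: r0:9,r1:Mul1,r2:7,r3:Add1,r4:Add2
  c5: issue ADD r4<-Add3  regs: r0:9,r1:Mul1,r2:7,r3:Add1,r4:Add3
  c6: stall  regs: r0:9,r1:Mul1,r2:7,r3:Add1,r4:Add3
  c7: stall  regs: r0:9,r1:Mul1,r2:7,r3:Add1,r4:Add3
  c8: CDB Add3=18; issue ADD r4<-Add3  regs: r0:9,r1:Mul1,r2:7,r3:Add1,r4:Add3
  c9: CDB Mul1=4; issue MUL r1<-Mul1  regs: r0:9,r1:Mul1,r2:7,r3:Add1,r4:Add3
  c10: -  regs: r0:9,r1:Mul1,r2:7,r3:Add1,r4:Add3
  c11: CDB Add3=18  regs: r0:9,r1:Mul1,r2:7,r3:Add1,r4:18
  c12: CDB Add2=13  regs: r0:9,r1:Mul1,r2:7,r3:Add1,r4:18
  c13: -  regs: r0:9,r1:Mul1,r2:7,r3:Add1,r4:18
  c14: -  regs: r0:9,r1:Mul1,r2:7,r3:Add1,r4:18
  c15: CDB Add1=-11  regs: r0:9,r1:Mul1,r2:7,r3:-11,r4:18

STATUS = VALUE -11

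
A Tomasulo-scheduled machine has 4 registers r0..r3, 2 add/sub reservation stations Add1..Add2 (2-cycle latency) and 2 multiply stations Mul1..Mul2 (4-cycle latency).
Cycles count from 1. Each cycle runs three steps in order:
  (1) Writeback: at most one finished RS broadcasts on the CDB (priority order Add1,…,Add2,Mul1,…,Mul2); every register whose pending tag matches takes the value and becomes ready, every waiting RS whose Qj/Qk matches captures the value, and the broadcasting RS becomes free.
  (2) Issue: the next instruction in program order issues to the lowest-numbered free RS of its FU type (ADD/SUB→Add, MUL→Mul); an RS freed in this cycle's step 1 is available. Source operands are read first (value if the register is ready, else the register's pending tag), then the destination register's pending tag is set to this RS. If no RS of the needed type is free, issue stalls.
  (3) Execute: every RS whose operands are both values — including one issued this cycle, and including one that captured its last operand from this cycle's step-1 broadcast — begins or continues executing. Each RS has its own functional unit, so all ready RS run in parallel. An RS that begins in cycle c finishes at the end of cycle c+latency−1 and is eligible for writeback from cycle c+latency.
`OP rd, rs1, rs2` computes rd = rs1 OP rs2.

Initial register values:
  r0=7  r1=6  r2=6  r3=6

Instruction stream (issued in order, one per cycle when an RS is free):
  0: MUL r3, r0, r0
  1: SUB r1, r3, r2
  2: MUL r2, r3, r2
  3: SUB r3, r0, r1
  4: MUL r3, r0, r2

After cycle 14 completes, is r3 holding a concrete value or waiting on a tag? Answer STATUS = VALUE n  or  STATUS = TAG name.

STATUS = VALUE 2058

  c1: issue MUL r3<-Mul1  regs: r0:7,r1:6,r2:6,r3:Mul1
  c2: issue SUB r1<-Add1  regs: r0:7,r1:Add1,r2:6,r3:Mul1
  c3: issue MUL r2<-Mul2  regs: r0:7,r1:Add1,r2:Mul2,r3:Mul1
  c4: issue SUB r3<-Add2  regs: r0:7,r1:Add1,r2:Mul2,r3:Add2
  c5: CDB Mul1=49; issue MUL r3<-Mul1  regs: r0:7,r1:Add1,r2:Mul2,r3:Mul1
  c6: -  regs: r0:7,r1:Add1,r2:Mul2,r3:Mul1
  c7: CDB Add1=43  regs: r0:7,r1:43,r2:Mul2,r3:Mul1
  c8: -  regs: r0:7,r1:43,r2:Mul2,r3:Mul1
  c9: CDB Add2=-36  regs: r0:7,r1:43,r2:Mul2,r3:Mul1
  c10: CDB Mul2=294  regs: r0:7,r1:43,r2:294,r3:Mul1
  c11: -  regs: r0:7,r1:43,r2:294,r3:Mul1
  c12: -  regs: r0:7,r1:43,r2:294,r3:Mul1
  c13: -  regs: r0:7,r1:43,r2:294,r3:Mul1
  c14: CDB Mul1=2058  regs: r0:7,r1:43,r2:294,r3:2058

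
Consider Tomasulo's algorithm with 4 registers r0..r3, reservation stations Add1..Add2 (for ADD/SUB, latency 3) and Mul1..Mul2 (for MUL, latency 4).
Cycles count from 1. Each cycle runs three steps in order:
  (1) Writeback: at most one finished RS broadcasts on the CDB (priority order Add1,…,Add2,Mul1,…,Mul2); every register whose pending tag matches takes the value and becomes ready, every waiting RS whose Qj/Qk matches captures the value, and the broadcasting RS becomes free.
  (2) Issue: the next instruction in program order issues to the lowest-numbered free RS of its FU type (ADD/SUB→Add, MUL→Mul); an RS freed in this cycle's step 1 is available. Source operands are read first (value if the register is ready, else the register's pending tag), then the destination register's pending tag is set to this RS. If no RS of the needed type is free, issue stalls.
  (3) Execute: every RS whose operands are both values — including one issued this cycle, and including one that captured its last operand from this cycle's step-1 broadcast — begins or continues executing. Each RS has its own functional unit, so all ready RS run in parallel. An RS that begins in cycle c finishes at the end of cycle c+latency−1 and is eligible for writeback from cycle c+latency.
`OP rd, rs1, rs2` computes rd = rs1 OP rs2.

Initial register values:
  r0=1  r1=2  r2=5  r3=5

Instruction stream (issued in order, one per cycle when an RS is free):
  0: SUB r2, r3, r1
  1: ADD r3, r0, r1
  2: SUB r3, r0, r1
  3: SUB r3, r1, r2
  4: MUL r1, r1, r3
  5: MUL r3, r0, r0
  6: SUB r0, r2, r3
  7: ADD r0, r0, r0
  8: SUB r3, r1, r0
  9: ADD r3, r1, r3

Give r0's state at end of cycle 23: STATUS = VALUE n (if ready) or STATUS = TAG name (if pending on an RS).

  c1: issue SUB r2<-Add1  regs: r0:1,r1:2,r2:Add1,r3:5
  c2: issue ADD r3<-Add2  regs: r0:1,r1:2,r2:Add1,r3:Add2
  c3: stall  regs: r0:1,r1:2,r2:Add1,r3:Add2
  c4: CDB Add1=3; issue SUB r3<-Add1  regs: r0:1,r1:2,r2:3,r3:Add1
  c5: CDB Add2=3; issue SUB r3<-Add2  regs: r0:1,r1:2,r2:3,r3:Add2
  c6: issue MUL r1<-Mul1  regs: r0:1,r1:Mul1,r2:3,r3:Add2
  c7: CDB Add1=-1; issue MUL r3<-Mul2  regs: r0:1,r1:Mul1,r2:3,r3:Mul2
  c8: CDB Add2=-1; issue SUB r0<-Add1  regs: r0:Add1,r1:Mul1,r2:3,r3:Mul2
  c9: issue ADD r0<-Add2  regs: r0:Add2,r1:Mul1,r2:3,r3:Mul2
  c10: stall  regs: r0:Add2,r1:Mul1,r2:3,r3:Mul2
  c11: CDB Mul2=1; stall  regs: r0:Add2,r1:Mul1,r2:3,r3:1
  c12: CDB Mul1=-2; stall  regs: r0:Add2,r1:-2,r2:3,r3:1
  c13: stall  regs: r0:Add2,r1:-2,r2:3,r3:1
  c14: CDB Add1=2; issue SUB r3<-Add1  regs: r0:Add2,r1:-2,r2:3,r3:Add1
  c15: stall  regs: r0:Add2,r1:-2,r2:3,r3:Add1
  c16: stall  regs: r0:Add2,r1:-2,r2:3,r3:Add1
  c17: CDB Add2=4; issue ADD r3<-Add2  regs: r0:4,r1:-2,r2:3,r3:Add2
  c18: -  regs: r0:4,r1:-2,r2:3,r3:Add2
  c19: -  regs: r0:4,r1:-2,r2:3,r3:Add2
  c20: CDB Add1=-6  regs: r0:4,r1:-2,r2:3,r3:Add2
  c21: -  regs: r0:4,r1:-2,r2:3,r3:Add2
  c22: -  regs: r0:4,r1:-2,r2:3,r3:Add2
  c23: CDB Add2=-8  regs: r0:4,r1:-2,r2:3,r3:-8

STATUS = VALUE 4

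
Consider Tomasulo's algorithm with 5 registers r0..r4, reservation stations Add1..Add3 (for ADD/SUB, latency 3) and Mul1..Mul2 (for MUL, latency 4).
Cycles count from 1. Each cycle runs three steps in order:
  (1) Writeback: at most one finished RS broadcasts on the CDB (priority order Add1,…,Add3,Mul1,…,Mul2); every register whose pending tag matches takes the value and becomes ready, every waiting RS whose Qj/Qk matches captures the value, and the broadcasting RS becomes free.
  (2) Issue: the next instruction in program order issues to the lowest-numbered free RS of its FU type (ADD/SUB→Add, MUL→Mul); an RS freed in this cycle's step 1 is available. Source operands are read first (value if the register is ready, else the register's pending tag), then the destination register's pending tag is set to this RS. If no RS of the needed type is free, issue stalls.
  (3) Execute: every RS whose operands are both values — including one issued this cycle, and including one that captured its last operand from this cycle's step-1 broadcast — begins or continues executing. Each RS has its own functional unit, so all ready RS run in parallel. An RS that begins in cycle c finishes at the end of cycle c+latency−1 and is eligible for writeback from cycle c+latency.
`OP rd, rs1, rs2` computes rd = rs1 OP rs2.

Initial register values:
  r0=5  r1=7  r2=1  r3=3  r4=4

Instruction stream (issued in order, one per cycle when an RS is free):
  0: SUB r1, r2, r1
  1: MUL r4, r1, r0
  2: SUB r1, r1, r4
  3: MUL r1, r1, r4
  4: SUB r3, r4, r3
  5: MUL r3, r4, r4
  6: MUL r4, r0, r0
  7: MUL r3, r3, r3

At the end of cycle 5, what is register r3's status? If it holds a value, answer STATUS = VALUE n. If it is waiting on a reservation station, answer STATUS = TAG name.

cycle 1: issue SUB r1<-Add1 // r0:5,r1:Add1,r2:1,r3:3,r4:4
cycle 2: issue MUL r4<-Mul1 // r0:5,r1:Add1,r2:1,r3:3,r4:Mul1
cycle 3: issue SUB r1<-Add2 // r0:5,r1:Add2,r2:1,r3:3,r4:Mul1
cycle 4: CDB Add1=-6; issue MUL r1<-Mul2 // r0:5,r1:Mul2,r2:1,r3:3,r4:Mul1
cycle 5: issue SUB r3<-Add1 // r0:5,r1:Mul2,r2:1,r3:Add1,r4:Mul1

STATUS = TAG Add1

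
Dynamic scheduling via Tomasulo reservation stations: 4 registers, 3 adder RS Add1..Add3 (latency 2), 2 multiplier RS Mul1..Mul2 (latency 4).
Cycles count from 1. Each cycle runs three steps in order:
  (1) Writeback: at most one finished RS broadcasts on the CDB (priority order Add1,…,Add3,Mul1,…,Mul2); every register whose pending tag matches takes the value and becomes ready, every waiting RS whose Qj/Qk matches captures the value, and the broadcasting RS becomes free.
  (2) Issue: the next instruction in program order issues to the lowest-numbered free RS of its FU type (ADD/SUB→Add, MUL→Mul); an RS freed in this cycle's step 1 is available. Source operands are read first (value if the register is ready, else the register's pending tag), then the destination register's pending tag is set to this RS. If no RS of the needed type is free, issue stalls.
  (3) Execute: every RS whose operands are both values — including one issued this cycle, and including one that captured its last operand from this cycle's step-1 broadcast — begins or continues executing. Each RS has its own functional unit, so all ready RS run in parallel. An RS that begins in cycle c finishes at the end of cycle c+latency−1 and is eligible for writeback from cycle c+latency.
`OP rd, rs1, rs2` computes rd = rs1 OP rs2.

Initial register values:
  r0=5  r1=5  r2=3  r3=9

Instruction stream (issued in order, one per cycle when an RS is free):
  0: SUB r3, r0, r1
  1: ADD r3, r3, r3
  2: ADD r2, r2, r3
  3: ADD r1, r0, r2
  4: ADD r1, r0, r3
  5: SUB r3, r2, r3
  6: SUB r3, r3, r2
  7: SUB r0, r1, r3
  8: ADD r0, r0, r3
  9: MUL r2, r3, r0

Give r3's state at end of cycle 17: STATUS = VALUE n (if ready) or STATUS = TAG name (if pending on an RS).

c1: issue SUB r3<-Add1 | r0:5,r1:5,r2:3,r3:Add1
c2: issue ADD r3<-Add2 | r0:5,r1:5,r2:3,r3:Add2
c3: CDB Add1=0; issue ADD r2<-Add1 | r0:5,r1:5,r2:Add1,r3:Add2
c4: issue ADD r1<-Add3 | r0:5,r1:Add3,r2:Add1,r3:Add2
c5: CDB Add2=0; issue ADD r1<-Add2 | r0:5,r1:Add2,r2:Add1,r3:0
c6: stall | r0:5,r1:Add2,r2:Add1,r3:0
c7: CDB Add1=3; issue SUB r3<-Add1 | r0:5,r1:Add2,r2:3,r3:Add1
c8: CDB Add2=5; issue SUB r3<-Add2 | r0:5,r1:5,r2:3,r3:Add2
c9: CDB Add1=3; issue SUB r0<-Add1 | r0:Add1,r1:5,r2:3,r3:Add2
c10: CDB Add3=8; issue ADD r0<-Add3 | r0:Add3,r1:5,r2:3,r3:Add2
c11: CDB Add2=0; issue MUL r2<-Mul1 | r0:Add3,r1:5,r2:Mul1,r3:0
c12: - | r0:Add3,r1:5,r2:Mul1,r3:0
c13: CDB Add1=5 | r0:Add3,r1:5,r2:Mul1,r3:0
c14: - | r0:Add3,r1:5,r2:Mul1,r3:0
c15: CDB Add3=5 | r0:5,r1:5,r2:Mul1,r3:0
c16: - | r0:5,r1:5,r2:Mul1,r3:0
c17: - | r0:5,r1:5,r2:Mul1,r3:0

STATUS = VALUE 0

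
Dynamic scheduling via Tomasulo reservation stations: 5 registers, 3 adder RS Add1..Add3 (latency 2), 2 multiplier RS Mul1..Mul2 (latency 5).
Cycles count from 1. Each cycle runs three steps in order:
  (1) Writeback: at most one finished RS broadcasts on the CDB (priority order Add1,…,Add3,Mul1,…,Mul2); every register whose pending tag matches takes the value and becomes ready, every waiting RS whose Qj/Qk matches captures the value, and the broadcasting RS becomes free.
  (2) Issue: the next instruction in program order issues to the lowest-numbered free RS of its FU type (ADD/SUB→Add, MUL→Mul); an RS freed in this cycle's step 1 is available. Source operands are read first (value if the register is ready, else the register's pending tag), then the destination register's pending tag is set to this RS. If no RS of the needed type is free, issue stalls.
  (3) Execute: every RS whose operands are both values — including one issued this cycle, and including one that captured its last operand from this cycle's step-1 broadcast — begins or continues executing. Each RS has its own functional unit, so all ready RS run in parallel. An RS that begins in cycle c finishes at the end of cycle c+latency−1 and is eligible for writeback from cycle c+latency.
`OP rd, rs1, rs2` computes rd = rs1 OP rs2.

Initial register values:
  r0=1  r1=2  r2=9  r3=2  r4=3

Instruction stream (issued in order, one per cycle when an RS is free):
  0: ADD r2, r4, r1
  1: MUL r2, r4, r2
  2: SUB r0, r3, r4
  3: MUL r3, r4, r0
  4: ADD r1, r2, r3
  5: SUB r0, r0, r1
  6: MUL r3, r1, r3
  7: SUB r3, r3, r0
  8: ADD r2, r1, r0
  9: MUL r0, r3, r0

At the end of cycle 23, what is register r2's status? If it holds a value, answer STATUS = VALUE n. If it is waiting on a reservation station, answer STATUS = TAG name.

STATUS = VALUE -1

c1: issue ADD r2<-Add1 | r0:1,r1:2,r2:Add1,r3:2,r4:3
c2: issue MUL r2<-Mul1 | r0:1,r1:2,r2:Mul1,r3:2,r4:3
c3: CDB Add1=5; issue SUB r0<-Add1 | r0:Add1,r1:2,r2:Mul1,r3:2,r4:3
c4: issue MUL r3<-Mul2 | r0:Add1,r1:2,r2:Mul1,r3:Mul2,r4:3
c5: CDB Add1=-1; issue ADD r1<-Add1 | r0:-1,r1:Add1,r2:Mul1,r3:Mul2,r4:3
c6: issue SUB r0<-Add2 | r0:Add2,r1:Add1,r2:Mul1,r3:Mul2,r4:3
c7: stall | r0:Add2,r1:Add1,r2:Mul1,r3:Mul2,r4:3
c8: CDB Mul1=15; issue MUL r3<-Mul1 | r0:Add2,r1:Add1,r2:15,r3:Mul1,r4:3
c9: issue SUB r3<-Add3 | r0:Add2,r1:Add1,r2:15,r3:Add3,r4:3
c10: CDB Mul2=-3; stall | r0:Add2,r1:Add1,r2:15,r3:Add3,r4:3
c11: stall | r0:Add2,r1:Add1,r2:15,r3:Add3,r4:3
c12: CDB Add1=12; issue ADD r2<-Add1 | r0:Add2,r1:12,r2:Add1,r3:Add3,r4:3
c13: issue MUL r0<-Mul2 | r0:Mul2,r1:12,r2:Add1,r3:Add3,r4:3
c14: CDB Add2=-13 | r0:Mul2,r1:12,r2:Add1,r3:Add3,r4:3
c15: - | r0:Mul2,r1:12,r2:Add1,r3:Add3,r4:3
c16: CDB Add1=-1 | r0:Mul2,r1:12,r2:-1,r3:Add3,r4:3
c17: CDB Mul1=-36 | r0:Mul2,r1:12,r2:-1,r3:Add3,r4:3
c18: - | r0:Mul2,r1:12,r2:-1,r3:Add3,r4:3
c19: CDB Add3=-23 | r0:Mul2,r1:12,r2:-1,r3:-23,r4:3
c20: - | r0:Mul2,r1:12,r2:-1,r3:-23,r4:3
c21: - | r0:Mul2,r1:12,r2:-1,r3:-23,r4:3
c22: - | r0:Mul2,r1:12,r2:-1,r3:-23,r4:3
c23: - | r0:Mul2,r1:12,r2:-1,r3:-23,r4:3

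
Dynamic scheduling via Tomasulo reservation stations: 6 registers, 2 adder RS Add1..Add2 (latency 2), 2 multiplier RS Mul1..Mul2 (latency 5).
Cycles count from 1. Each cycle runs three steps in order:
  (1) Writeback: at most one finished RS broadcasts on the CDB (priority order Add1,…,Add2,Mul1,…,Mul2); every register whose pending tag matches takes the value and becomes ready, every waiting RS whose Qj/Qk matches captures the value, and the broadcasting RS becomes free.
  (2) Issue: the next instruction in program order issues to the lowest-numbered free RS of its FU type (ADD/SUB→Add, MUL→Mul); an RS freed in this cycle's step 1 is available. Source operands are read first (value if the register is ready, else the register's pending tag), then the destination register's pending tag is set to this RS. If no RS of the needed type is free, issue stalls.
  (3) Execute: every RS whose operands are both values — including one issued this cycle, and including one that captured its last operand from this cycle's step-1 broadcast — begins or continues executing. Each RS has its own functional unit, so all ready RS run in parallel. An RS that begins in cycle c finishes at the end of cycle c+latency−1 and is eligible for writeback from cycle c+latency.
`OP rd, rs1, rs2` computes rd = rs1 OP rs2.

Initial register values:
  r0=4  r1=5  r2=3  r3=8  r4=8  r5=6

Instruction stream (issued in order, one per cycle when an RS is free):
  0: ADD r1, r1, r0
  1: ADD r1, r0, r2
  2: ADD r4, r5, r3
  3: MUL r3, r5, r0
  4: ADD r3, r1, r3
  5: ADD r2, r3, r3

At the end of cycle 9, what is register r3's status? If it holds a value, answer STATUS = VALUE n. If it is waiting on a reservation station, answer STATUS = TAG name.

STATUS = TAG Add1

c1: issue ADD r1<-Add1 | r0:4,r1:Add1,r2:3,r3:8,r4:8,r5:6
c2: issue ADD r1<-Add2 | r0:4,r1:Add2,r2:3,r3:8,r4:8,r5:6
c3: CDB Add1=9; issue ADD r4<-Add1 | r0:4,r1:Add2,r2:3,r3:8,r4:Add1,r5:6
c4: CDB Add2=7; issue MUL r3<-Mul1 | r0:4,r1:7,r2:3,r3:Mul1,r4:Add1,r5:6
c5: CDB Add1=14; issue ADD r3<-Add1 | r0:4,r1:7,r2:3,r3:Add1,r4:14,r5:6
c6: issue ADD r2<-Add2 | r0:4,r1:7,r2:Add2,r3:Add1,r4:14,r5:6
c7: - | r0:4,r1:7,r2:Add2,r3:Add1,r4:14,r5:6
c8: - | r0:4,r1:7,r2:Add2,r3:Add1,r4:14,r5:6
c9: CDB Mul1=24 | r0:4,r1:7,r2:Add2,r3:Add1,r4:14,r5:6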